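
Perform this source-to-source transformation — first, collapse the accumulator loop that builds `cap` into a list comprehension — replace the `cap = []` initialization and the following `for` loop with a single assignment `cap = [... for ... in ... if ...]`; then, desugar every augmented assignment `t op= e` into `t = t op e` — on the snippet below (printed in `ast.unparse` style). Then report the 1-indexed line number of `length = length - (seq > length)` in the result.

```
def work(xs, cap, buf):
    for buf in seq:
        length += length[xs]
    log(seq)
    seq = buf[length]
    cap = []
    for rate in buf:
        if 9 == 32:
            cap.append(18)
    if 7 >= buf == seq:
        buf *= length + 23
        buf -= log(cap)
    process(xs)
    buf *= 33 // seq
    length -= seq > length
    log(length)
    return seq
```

12

Transformed code:
def work(xs, cap, buf):
    for buf in seq:
        length = length + length[xs]
    log(seq)
    seq = buf[length]
    cap = [18 for rate in buf if 9 == 32]
    if 7 >= buf == seq:
        buf = buf * (length + 23)
        buf = buf - log(cap)
    process(xs)
    buf = buf * (33 // seq)
    length = length - (seq > length)
    log(length)
    return seq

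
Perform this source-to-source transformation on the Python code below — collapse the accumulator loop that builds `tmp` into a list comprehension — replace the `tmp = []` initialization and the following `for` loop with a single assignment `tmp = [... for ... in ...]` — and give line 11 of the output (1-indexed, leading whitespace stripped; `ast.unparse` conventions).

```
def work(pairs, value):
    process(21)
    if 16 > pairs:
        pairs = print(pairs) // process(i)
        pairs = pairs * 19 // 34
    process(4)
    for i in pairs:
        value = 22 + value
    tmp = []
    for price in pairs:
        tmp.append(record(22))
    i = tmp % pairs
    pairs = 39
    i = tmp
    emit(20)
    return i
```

pairs = 39

Transformed code:
def work(pairs, value):
    process(21)
    if 16 > pairs:
        pairs = print(pairs) // process(i)
        pairs = pairs * 19 // 34
    process(4)
    for i in pairs:
        value = 22 + value
    tmp = [record(22) for price in pairs]
    i = tmp % pairs
    pairs = 39
    i = tmp
    emit(20)
    return i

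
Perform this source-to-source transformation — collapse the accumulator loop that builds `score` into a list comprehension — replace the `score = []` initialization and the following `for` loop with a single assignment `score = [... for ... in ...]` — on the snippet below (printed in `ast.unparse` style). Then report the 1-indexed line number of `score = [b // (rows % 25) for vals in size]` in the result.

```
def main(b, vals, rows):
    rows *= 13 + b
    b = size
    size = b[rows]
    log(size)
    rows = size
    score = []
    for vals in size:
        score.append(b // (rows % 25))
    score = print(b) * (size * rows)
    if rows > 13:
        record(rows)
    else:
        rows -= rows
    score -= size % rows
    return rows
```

7

Transformed code:
def main(b, vals, rows):
    rows *= 13 + b
    b = size
    size = b[rows]
    log(size)
    rows = size
    score = [b // (rows % 25) for vals in size]
    score = print(b) * (size * rows)
    if rows > 13:
        record(rows)
    else:
        rows -= rows
    score -= size % rows
    return rows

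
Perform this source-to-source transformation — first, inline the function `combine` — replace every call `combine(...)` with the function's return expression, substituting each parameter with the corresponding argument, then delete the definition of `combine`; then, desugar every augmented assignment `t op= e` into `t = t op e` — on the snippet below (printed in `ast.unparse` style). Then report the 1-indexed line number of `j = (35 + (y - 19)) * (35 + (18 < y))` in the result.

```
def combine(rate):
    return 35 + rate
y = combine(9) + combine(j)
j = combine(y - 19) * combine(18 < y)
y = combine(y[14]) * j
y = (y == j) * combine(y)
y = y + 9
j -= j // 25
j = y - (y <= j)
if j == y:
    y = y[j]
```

2

Transformed code:
y = 35 + 9 + (35 + j)
j = (35 + (y - 19)) * (35 + (18 < y))
y = (35 + y[14]) * j
y = (y == j) * (35 + y)
y = y + 9
j = j - j // 25
j = y - (y <= j)
if j == y:
    y = y[j]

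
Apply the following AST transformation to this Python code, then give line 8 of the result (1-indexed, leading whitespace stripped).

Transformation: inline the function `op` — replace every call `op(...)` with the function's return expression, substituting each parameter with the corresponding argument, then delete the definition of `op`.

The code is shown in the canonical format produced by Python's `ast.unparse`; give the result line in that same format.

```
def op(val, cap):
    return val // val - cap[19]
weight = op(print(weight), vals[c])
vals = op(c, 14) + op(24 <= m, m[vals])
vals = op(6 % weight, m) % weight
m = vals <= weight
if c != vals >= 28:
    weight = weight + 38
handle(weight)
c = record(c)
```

c = record(c)

Transformed code:
weight = print(weight) // print(weight) - vals[c][19]
vals = c // c - 14[19] + ((24 <= m) // (24 <= m) - m[vals][19])
vals = (6 % weight // (6 % weight) - m[19]) % weight
m = vals <= weight
if c != vals >= 28:
    weight = weight + 38
handle(weight)
c = record(c)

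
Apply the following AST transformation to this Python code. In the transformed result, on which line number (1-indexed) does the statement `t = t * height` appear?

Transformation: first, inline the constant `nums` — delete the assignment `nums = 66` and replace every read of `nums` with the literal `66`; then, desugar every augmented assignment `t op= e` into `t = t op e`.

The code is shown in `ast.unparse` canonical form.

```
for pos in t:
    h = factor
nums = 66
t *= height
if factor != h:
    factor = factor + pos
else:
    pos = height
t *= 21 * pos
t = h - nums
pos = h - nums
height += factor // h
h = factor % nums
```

Transformed code:
for pos in t:
    h = factor
t = t * height
if factor != h:
    factor = factor + pos
else:
    pos = height
t = t * (21 * pos)
t = h - 66
pos = h - 66
height = height + factor // h
h = factor % 66

3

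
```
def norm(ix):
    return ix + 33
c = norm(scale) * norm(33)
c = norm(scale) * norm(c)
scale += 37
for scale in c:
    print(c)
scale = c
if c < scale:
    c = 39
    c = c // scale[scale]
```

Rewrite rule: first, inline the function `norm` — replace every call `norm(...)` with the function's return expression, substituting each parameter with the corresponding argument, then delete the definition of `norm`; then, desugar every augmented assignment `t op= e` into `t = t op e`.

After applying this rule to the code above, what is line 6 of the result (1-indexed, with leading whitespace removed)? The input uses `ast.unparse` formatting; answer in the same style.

Transformed code:
c = (scale + 33) * (33 + 33)
c = (scale + 33) * (c + 33)
scale = scale + 37
for scale in c:
    print(c)
scale = c
if c < scale:
    c = 39
    c = c // scale[scale]

scale = c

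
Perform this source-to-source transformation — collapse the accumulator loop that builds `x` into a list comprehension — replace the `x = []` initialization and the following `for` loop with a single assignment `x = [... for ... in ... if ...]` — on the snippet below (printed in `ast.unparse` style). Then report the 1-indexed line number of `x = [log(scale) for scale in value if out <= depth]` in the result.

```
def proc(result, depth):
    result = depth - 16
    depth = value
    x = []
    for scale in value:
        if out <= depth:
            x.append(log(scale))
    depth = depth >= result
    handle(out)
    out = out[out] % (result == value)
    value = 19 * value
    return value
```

4

Transformed code:
def proc(result, depth):
    result = depth - 16
    depth = value
    x = [log(scale) for scale in value if out <= depth]
    depth = depth >= result
    handle(out)
    out = out[out] % (result == value)
    value = 19 * value
    return value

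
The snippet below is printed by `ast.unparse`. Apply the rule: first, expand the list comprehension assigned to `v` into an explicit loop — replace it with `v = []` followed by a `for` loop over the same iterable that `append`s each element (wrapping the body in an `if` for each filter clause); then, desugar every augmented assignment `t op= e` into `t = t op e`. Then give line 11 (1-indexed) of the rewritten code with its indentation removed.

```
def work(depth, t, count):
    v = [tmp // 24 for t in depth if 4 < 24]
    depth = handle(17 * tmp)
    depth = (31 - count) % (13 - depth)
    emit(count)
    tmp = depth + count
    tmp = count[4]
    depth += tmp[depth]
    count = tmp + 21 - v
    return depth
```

Transformed code:
def work(depth, t, count):
    v = []
    for t in depth:
        if 4 < 24:
            v.append(tmp // 24)
    depth = handle(17 * tmp)
    depth = (31 - count) % (13 - depth)
    emit(count)
    tmp = depth + count
    tmp = count[4]
    depth = depth + tmp[depth]
    count = tmp + 21 - v
    return depth

depth = depth + tmp[depth]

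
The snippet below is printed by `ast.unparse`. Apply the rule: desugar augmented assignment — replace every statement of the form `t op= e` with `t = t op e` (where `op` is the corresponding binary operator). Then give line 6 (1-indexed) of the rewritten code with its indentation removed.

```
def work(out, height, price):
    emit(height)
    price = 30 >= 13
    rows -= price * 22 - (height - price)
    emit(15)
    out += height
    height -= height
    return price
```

out = out + height

Transformed code:
def work(out, height, price):
    emit(height)
    price = 30 >= 13
    rows = rows - (price * 22 - (height - price))
    emit(15)
    out = out + height
    height = height - height
    return price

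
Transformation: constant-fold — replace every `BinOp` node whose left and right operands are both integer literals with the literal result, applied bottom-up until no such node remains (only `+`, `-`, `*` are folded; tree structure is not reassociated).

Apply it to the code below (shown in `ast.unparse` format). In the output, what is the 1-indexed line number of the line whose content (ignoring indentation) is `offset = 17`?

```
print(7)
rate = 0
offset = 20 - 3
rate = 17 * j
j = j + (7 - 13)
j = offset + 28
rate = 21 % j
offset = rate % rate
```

Transformed code:
print(7)
rate = 0
offset = 17
rate = 17 * j
j = j + -6
j = offset + 28
rate = 21 % j
offset = rate % rate

3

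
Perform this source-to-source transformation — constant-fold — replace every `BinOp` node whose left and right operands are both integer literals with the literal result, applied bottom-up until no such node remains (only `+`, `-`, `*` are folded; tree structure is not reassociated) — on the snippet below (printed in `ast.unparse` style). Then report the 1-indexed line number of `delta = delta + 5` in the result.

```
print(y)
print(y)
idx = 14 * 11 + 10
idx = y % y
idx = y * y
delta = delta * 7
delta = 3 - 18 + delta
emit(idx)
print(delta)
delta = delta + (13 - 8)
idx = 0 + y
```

10

Transformed code:
print(y)
print(y)
idx = 164
idx = y % y
idx = y * y
delta = delta * 7
delta = -15 + delta
emit(idx)
print(delta)
delta = delta + 5
idx = 0 + y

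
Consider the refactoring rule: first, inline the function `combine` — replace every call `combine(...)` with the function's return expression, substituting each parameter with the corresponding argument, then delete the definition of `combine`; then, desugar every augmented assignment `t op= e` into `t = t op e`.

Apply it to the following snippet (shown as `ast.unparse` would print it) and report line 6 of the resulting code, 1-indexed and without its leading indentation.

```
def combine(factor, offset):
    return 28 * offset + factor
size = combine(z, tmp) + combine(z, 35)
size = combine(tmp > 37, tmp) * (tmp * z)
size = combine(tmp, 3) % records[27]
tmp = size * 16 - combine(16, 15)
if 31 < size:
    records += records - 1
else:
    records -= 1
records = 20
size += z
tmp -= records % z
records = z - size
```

records = records + (records - 1)

Transformed code:
size = 28 * tmp + z + (28 * 35 + z)
size = (28 * tmp + (tmp > 37)) * (tmp * z)
size = (28 * 3 + tmp) % records[27]
tmp = size * 16 - (28 * 15 + 16)
if 31 < size:
    records = records + (records - 1)
else:
    records = records - 1
records = 20
size = size + z
tmp = tmp - records % z
records = z - size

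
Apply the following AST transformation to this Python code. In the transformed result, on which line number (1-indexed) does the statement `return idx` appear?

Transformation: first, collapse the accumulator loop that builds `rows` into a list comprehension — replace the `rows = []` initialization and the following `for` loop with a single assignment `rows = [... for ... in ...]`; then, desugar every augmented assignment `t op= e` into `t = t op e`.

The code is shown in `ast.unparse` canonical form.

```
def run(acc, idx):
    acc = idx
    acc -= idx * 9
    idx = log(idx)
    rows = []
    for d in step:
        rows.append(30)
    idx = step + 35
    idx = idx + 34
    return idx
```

8

Transformed code:
def run(acc, idx):
    acc = idx
    acc = acc - idx * 9
    idx = log(idx)
    rows = [30 for d in step]
    idx = step + 35
    idx = idx + 34
    return idx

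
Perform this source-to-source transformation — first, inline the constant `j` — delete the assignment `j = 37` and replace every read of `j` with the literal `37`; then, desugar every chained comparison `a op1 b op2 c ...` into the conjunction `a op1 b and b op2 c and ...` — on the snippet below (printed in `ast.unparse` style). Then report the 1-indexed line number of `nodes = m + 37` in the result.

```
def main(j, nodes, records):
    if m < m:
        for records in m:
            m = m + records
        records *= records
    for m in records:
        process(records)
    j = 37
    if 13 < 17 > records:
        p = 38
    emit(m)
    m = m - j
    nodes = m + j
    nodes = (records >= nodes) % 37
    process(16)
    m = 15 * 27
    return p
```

Transformed code:
def main(j, nodes, records):
    if m < m:
        for records in m:
            m = m + records
        records *= records
    for m in records:
        process(records)
    if 13 < 17 and 17 > records:
        p = 38
    emit(m)
    m = m - 37
    nodes = m + 37
    nodes = (records >= nodes) % 37
    process(16)
    m = 15 * 27
    return p

12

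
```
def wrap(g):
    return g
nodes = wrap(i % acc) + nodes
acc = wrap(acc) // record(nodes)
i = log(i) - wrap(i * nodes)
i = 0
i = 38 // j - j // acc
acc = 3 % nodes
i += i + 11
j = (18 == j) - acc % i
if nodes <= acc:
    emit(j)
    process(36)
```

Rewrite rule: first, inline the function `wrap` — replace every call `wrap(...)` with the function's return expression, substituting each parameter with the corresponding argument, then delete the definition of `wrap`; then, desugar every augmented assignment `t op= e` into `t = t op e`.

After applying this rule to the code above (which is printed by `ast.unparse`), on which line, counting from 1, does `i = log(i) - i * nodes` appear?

Transformed code:
nodes = i % acc + nodes
acc = acc // record(nodes)
i = log(i) - i * nodes
i = 0
i = 38 // j - j // acc
acc = 3 % nodes
i = i + (i + 11)
j = (18 == j) - acc % i
if nodes <= acc:
    emit(j)
    process(36)

3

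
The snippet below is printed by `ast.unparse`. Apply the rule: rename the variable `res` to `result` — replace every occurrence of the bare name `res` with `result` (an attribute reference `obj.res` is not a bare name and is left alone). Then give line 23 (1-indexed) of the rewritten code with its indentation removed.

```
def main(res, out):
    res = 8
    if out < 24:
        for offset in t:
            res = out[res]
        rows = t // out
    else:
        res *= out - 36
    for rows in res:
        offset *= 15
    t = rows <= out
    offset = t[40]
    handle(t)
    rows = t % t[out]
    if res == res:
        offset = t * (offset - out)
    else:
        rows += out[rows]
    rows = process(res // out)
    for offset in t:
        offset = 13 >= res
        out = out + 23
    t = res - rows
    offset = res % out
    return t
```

Transformed code:
def main(result, out):
    result = 8
    if out < 24:
        for offset in t:
            result = out[result]
        rows = t // out
    else:
        result *= out - 36
    for rows in result:
        offset *= 15
    t = rows <= out
    offset = t[40]
    handle(t)
    rows = t % t[out]
    if result == result:
        offset = t * (offset - out)
    else:
        rows += out[rows]
    rows = process(result // out)
    for offset in t:
        offset = 13 >= result
        out = out + 23
    t = result - rows
    offset = result % out
    return t

t = result - rows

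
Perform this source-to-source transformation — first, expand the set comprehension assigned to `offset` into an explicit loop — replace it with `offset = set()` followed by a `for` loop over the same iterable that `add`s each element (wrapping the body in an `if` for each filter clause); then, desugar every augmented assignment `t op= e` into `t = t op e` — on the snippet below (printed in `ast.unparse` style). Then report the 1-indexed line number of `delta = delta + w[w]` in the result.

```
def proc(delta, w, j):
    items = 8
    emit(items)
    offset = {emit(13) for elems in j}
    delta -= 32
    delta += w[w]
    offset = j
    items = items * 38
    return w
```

8

Transformed code:
def proc(delta, w, j):
    items = 8
    emit(items)
    offset = set()
    for elems in j:
        offset.add(emit(13))
    delta = delta - 32
    delta = delta + w[w]
    offset = j
    items = items * 38
    return w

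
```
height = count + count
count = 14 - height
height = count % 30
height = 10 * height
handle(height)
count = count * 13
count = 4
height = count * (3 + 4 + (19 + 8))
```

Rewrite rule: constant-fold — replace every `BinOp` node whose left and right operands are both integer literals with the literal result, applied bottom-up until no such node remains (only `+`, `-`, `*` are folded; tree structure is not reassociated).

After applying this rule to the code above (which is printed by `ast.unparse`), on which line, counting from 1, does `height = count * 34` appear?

Transformed code:
height = count + count
count = 14 - height
height = count % 30
height = 10 * height
handle(height)
count = count * 13
count = 4
height = count * 34

8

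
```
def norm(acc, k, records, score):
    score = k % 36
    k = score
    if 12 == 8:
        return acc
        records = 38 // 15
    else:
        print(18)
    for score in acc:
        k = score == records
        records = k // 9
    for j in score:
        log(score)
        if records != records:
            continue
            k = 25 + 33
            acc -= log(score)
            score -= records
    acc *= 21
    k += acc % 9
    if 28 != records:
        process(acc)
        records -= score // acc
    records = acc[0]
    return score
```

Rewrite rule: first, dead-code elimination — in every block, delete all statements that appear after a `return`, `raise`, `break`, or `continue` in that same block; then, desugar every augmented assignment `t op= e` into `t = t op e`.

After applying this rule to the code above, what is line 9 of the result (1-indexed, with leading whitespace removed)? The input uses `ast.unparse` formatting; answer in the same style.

k = score == records

Transformed code:
def norm(acc, k, records, score):
    score = k % 36
    k = score
    if 12 == 8:
        return acc
    else:
        print(18)
    for score in acc:
        k = score == records
        records = k // 9
    for j in score:
        log(score)
        if records != records:
            continue
    acc = acc * 21
    k = k + acc % 9
    if 28 != records:
        process(acc)
        records = records - score // acc
    records = acc[0]
    return score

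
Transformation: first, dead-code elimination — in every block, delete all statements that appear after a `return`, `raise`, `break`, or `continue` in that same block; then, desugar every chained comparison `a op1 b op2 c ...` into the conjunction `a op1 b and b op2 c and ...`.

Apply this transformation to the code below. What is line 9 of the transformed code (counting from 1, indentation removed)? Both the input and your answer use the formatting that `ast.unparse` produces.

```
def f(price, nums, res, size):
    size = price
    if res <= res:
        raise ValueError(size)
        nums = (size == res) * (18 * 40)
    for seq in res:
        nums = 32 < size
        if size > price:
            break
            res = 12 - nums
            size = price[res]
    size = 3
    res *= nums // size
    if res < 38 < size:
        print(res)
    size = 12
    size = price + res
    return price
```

Transformed code:
def f(price, nums, res, size):
    size = price
    if res <= res:
        raise ValueError(size)
    for seq in res:
        nums = 32 < size
        if size > price:
            break
    size = 3
    res *= nums // size
    if res < 38 and 38 < size:
        print(res)
    size = 12
    size = price + res
    return price

size = 3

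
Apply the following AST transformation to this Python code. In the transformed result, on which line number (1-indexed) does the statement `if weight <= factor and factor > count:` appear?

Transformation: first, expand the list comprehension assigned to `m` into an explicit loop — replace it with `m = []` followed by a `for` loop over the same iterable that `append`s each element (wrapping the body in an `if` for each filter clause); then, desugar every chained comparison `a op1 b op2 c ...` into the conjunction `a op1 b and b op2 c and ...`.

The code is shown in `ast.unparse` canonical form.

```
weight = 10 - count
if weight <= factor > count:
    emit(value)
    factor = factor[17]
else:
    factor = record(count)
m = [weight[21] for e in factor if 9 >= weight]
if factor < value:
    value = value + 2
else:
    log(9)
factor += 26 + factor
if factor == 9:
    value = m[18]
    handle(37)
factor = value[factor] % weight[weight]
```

2

Transformed code:
weight = 10 - count
if weight <= factor and factor > count:
    emit(value)
    factor = factor[17]
else:
    factor = record(count)
m = []
for e in factor:
    if 9 >= weight:
        m.append(weight[21])
if factor < value:
    value = value + 2
else:
    log(9)
factor += 26 + factor
if factor == 9:
    value = m[18]
    handle(37)
factor = value[factor] % weight[weight]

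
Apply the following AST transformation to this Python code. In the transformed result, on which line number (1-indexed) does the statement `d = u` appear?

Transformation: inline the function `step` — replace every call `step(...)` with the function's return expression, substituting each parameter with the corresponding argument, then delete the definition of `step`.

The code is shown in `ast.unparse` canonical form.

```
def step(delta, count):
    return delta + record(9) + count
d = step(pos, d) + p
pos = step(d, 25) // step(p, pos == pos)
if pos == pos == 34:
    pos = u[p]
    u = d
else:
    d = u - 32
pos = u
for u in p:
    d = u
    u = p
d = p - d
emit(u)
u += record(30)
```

10

Transformed code:
d = pos + record(9) + d + p
pos = (d + record(9) + 25) // (p + record(9) + (pos == pos))
if pos == pos == 34:
    pos = u[p]
    u = d
else:
    d = u - 32
pos = u
for u in p:
    d = u
    u = p
d = p - d
emit(u)
u += record(30)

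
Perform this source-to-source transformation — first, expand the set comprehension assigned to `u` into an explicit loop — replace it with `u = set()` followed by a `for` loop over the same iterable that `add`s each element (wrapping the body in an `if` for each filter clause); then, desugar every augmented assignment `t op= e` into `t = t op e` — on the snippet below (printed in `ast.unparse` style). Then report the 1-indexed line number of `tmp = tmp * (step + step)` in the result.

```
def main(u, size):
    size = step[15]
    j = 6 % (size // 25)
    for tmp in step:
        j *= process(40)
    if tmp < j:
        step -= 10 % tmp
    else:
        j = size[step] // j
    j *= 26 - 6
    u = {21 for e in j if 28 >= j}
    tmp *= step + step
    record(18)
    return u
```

15

Transformed code:
def main(u, size):
    size = step[15]
    j = 6 % (size // 25)
    for tmp in step:
        j = j * process(40)
    if tmp < j:
        step = step - 10 % tmp
    else:
        j = size[step] // j
    j = j * (26 - 6)
    u = set()
    for e in j:
        if 28 >= j:
            u.add(21)
    tmp = tmp * (step + step)
    record(18)
    return u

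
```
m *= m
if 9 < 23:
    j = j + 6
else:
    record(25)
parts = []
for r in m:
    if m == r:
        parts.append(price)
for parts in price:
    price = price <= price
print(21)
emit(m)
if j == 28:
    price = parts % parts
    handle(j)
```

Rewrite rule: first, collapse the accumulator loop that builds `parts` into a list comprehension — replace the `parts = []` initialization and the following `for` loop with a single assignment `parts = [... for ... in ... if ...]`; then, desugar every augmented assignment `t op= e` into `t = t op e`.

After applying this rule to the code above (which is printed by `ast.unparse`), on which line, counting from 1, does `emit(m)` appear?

10

Transformed code:
m = m * m
if 9 < 23:
    j = j + 6
else:
    record(25)
parts = [price for r in m if m == r]
for parts in price:
    price = price <= price
print(21)
emit(m)
if j == 28:
    price = parts % parts
    handle(j)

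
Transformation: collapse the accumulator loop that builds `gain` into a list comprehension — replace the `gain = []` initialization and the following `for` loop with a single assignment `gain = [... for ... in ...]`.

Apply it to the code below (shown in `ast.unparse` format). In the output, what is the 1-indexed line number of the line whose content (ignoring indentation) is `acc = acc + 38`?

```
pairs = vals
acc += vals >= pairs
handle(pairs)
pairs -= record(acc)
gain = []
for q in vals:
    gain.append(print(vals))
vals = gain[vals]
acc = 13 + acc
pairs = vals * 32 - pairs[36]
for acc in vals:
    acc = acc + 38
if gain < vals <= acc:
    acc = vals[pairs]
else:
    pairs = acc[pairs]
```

10

Transformed code:
pairs = vals
acc += vals >= pairs
handle(pairs)
pairs -= record(acc)
gain = [print(vals) for q in vals]
vals = gain[vals]
acc = 13 + acc
pairs = vals * 32 - pairs[36]
for acc in vals:
    acc = acc + 38
if gain < vals <= acc:
    acc = vals[pairs]
else:
    pairs = acc[pairs]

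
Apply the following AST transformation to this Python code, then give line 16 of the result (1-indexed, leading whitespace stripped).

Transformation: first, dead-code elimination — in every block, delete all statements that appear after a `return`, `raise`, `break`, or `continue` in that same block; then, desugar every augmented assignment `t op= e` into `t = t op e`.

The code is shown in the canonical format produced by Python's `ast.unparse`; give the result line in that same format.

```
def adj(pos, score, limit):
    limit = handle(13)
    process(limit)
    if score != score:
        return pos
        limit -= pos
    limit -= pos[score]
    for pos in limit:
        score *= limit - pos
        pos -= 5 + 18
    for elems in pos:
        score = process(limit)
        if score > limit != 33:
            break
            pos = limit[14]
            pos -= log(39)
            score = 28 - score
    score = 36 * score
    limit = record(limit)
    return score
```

Transformed code:
def adj(pos, score, limit):
    limit = handle(13)
    process(limit)
    if score != score:
        return pos
    limit = limit - pos[score]
    for pos in limit:
        score = score * (limit - pos)
        pos = pos - (5 + 18)
    for elems in pos:
        score = process(limit)
        if score > limit != 33:
            break
    score = 36 * score
    limit = record(limit)
    return score

return score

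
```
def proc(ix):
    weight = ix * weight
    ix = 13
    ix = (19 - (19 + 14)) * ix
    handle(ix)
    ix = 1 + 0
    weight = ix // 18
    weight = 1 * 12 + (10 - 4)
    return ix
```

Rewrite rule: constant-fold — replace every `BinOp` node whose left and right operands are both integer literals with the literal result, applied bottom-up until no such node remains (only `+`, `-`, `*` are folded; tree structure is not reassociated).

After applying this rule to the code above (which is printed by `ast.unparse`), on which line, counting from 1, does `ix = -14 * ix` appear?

4

Transformed code:
def proc(ix):
    weight = ix * weight
    ix = 13
    ix = -14 * ix
    handle(ix)
    ix = 1
    weight = ix // 18
    weight = 18
    return ix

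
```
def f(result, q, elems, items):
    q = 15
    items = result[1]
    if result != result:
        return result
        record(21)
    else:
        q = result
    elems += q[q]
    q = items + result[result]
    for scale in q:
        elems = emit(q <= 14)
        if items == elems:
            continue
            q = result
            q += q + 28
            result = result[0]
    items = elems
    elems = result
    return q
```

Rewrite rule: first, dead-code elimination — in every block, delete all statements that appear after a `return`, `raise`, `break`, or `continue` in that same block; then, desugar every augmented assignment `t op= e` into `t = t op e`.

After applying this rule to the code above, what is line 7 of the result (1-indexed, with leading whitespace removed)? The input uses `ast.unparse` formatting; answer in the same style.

Transformed code:
def f(result, q, elems, items):
    q = 15
    items = result[1]
    if result != result:
        return result
    else:
        q = result
    elems = elems + q[q]
    q = items + result[result]
    for scale in q:
        elems = emit(q <= 14)
        if items == elems:
            continue
    items = elems
    elems = result
    return q

q = result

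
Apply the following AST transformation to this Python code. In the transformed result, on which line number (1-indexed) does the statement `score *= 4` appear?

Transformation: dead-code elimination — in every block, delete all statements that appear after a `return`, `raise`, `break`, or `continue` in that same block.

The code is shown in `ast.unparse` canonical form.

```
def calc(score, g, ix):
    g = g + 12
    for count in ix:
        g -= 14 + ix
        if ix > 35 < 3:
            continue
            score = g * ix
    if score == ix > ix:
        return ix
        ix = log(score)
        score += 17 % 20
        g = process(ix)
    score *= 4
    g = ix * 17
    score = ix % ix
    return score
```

Transformed code:
def calc(score, g, ix):
    g = g + 12
    for count in ix:
        g -= 14 + ix
        if ix > 35 < 3:
            continue
    if score == ix > ix:
        return ix
    score *= 4
    g = ix * 17
    score = ix % ix
    return score

9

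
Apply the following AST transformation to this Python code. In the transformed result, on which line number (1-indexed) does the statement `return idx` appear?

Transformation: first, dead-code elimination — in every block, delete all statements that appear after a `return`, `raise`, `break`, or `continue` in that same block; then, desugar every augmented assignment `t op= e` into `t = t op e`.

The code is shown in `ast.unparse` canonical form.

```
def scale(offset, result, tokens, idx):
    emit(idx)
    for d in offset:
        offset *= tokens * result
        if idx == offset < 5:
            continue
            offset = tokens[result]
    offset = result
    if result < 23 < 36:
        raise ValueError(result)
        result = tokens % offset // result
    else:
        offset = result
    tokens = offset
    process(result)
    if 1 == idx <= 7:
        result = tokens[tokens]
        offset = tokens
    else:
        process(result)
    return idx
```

Transformed code:
def scale(offset, result, tokens, idx):
    emit(idx)
    for d in offset:
        offset = offset * (tokens * result)
        if idx == offset < 5:
            continue
    offset = result
    if result < 23 < 36:
        raise ValueError(result)
    else:
        offset = result
    tokens = offset
    process(result)
    if 1 == idx <= 7:
        result = tokens[tokens]
        offset = tokens
    else:
        process(result)
    return idx

19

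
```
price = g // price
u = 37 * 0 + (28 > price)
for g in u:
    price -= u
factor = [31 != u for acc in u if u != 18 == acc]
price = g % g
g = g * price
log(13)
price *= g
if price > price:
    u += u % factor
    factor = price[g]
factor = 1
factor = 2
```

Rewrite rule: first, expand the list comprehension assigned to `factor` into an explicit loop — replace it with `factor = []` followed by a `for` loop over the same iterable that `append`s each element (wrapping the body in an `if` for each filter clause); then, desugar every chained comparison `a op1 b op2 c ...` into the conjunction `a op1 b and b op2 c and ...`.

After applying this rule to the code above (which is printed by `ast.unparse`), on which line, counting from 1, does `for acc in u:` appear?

6

Transformed code:
price = g // price
u = 37 * 0 + (28 > price)
for g in u:
    price -= u
factor = []
for acc in u:
    if u != 18 and 18 == acc:
        factor.append(31 != u)
price = g % g
g = g * price
log(13)
price *= g
if price > price:
    u += u % factor
    factor = price[g]
factor = 1
factor = 2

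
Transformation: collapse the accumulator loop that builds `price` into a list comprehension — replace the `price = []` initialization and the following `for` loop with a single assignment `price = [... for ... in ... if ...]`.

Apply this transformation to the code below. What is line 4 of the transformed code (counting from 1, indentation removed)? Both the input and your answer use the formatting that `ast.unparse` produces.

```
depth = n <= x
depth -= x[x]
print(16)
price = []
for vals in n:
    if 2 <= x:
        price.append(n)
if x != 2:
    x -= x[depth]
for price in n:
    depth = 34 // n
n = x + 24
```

Transformed code:
depth = n <= x
depth -= x[x]
print(16)
price = [n for vals in n if 2 <= x]
if x != 2:
    x -= x[depth]
for price in n:
    depth = 34 // n
n = x + 24

price = [n for vals in n if 2 <= x]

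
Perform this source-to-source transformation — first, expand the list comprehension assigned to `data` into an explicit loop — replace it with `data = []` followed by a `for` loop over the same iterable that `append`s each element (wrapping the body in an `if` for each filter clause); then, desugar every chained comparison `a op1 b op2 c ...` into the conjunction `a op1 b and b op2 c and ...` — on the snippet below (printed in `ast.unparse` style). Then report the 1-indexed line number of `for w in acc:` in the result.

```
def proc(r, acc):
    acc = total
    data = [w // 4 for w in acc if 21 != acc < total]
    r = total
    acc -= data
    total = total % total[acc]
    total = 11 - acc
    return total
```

Transformed code:
def proc(r, acc):
    acc = total
    data = []
    for w in acc:
        if 21 != acc and acc < total:
            data.append(w // 4)
    r = total
    acc -= data
    total = total % total[acc]
    total = 11 - acc
    return total

4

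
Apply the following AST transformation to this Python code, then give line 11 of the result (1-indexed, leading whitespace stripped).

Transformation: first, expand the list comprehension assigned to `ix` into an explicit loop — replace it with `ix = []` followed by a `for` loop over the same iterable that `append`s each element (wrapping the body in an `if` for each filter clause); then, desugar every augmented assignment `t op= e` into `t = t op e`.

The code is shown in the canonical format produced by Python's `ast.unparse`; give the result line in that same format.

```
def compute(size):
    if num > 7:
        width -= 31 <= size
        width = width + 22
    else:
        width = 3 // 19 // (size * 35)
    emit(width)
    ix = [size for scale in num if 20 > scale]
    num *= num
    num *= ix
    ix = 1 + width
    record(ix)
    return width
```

ix.append(size)

Transformed code:
def compute(size):
    if num > 7:
        width = width - (31 <= size)
        width = width + 22
    else:
        width = 3 // 19 // (size * 35)
    emit(width)
    ix = []
    for scale in num:
        if 20 > scale:
            ix.append(size)
    num = num * num
    num = num * ix
    ix = 1 + width
    record(ix)
    return width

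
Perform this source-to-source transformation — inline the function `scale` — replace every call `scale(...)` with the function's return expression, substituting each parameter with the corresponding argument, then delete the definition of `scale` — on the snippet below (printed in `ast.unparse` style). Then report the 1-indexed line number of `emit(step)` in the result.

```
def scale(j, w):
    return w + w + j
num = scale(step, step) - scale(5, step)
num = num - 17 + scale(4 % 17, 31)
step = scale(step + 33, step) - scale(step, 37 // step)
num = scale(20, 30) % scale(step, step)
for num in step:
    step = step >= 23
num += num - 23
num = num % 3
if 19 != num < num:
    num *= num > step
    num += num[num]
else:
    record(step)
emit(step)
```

Transformed code:
num = step + step + step - (step + step + 5)
num = num - 17 + (31 + 31 + 4 % 17)
step = step + step + (step + 33) - (37 // step + 37 // step + step)
num = (30 + 30 + 20) % (step + step + step)
for num in step:
    step = step >= 23
num += num - 23
num = num % 3
if 19 != num < num:
    num *= num > step
    num += num[num]
else:
    record(step)
emit(step)

14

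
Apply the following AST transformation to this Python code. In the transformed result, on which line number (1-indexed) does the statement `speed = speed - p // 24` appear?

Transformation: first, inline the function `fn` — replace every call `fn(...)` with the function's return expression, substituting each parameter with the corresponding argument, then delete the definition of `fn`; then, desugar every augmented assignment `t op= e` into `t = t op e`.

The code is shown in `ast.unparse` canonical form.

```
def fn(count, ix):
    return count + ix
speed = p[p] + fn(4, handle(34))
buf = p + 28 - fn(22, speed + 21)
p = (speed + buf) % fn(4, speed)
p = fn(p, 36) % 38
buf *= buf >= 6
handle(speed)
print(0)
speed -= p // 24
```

Transformed code:
speed = p[p] + (4 + handle(34))
buf = p + 28 - (22 + (speed + 21))
p = (speed + buf) % (4 + speed)
p = (p + 36) % 38
buf = buf * (buf >= 6)
handle(speed)
print(0)
speed = speed - p // 24

8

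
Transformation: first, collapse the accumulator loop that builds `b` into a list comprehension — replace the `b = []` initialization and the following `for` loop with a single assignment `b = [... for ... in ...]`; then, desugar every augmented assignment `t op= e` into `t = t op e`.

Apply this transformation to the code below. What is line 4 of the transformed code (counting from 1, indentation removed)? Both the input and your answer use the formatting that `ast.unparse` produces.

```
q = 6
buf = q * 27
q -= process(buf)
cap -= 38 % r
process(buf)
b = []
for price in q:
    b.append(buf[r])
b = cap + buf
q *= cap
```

cap = cap - 38 % r

Transformed code:
q = 6
buf = q * 27
q = q - process(buf)
cap = cap - 38 % r
process(buf)
b = [buf[r] for price in q]
b = cap + buf
q = q * cap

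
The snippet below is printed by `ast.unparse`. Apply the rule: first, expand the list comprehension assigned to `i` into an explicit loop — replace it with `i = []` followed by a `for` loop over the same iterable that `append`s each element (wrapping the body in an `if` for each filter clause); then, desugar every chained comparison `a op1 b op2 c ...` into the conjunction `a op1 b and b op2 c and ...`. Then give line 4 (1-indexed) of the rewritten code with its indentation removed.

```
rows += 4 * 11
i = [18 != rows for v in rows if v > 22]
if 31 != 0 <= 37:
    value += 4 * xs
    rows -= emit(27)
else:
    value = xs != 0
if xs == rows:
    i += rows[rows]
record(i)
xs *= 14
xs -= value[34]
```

Transformed code:
rows += 4 * 11
i = []
for v in rows:
    if v > 22:
        i.append(18 != rows)
if 31 != 0 and 0 <= 37:
    value += 4 * xs
    rows -= emit(27)
else:
    value = xs != 0
if xs == rows:
    i += rows[rows]
record(i)
xs *= 14
xs -= value[34]

if v > 22: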